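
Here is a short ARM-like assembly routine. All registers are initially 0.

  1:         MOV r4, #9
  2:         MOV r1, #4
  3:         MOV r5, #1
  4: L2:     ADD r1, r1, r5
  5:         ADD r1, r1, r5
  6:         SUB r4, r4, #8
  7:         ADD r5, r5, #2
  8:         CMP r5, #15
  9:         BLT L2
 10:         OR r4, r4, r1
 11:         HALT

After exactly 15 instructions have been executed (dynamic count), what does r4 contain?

r4=9
r1=4
r5=1
r1=4+1=5
r1=5+1=6
r4=9-8=1
r5=1+2=3
CMP r5, #15  (cmp 3,15)
BLT L2: taken
r1=6+3=9
r1=9+3=12
r4=1-8=-7
r5=3+2=5
CMP r5, #15  (cmp 5,15)
BLT L2: taken
After step 15: r4 = -7.

-7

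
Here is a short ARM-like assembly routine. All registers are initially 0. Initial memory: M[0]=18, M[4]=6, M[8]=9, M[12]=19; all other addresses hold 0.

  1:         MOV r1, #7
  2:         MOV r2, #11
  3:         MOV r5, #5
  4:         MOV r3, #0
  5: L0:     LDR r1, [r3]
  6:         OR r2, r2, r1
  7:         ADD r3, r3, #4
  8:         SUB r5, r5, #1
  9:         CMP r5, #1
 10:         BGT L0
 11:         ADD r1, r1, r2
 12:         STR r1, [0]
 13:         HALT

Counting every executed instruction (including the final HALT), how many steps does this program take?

31

after MOV r1, #7: r1=7
after MOV r2, #11: r2=11
after MOV r5, #5: r5=5
after MOV r3, #0: r3=0
after LDR r1, [r3]: r1=M[0]=18
after OR r2, r2, r1: r2=11|18=27
after ADD r3, r3, #4: r3=0+4=4
after SUB r5, r5, #1: r5=5-1=4
CMP r5, #1  (cmp 4,1)
BGT L0: taken
after LDR r1, [r3]: r1=M[4]=6
after OR r2, r2, r1: r2=27|6=31
after ADD r3, r3, #4: r3=4+4=8
after SUB r5, r5, #1: r5=4-1=3
CMP r5, #1  (cmp 3,1)
BGT L0: taken
after LDR r1, [r3]: r1=M[8]=9
after OR r2, r2, r1: r2=31|9=31
after ADD r3, r3, #4: r3=8+4=12
after SUB r5, r5, #1: r5=3-1=2
CMP r5, #1  (cmp 2,1)
BGT L0: taken
after LDR r1, [r3]: r1=M[12]=19
after OR r2, r2, r1: r2=31|19=31
after ADD r3, r3, #4: r3=12+4=16
after SUB r5, r5, #1: r5=2-1=1
CMP r5, #1  (cmp 1,1)
BGT L0: not taken
after ADD r1, r1, r2: r1=19+31=50
STR r1, [0] → M[0]=50
halt.
Total executed instructions: 31.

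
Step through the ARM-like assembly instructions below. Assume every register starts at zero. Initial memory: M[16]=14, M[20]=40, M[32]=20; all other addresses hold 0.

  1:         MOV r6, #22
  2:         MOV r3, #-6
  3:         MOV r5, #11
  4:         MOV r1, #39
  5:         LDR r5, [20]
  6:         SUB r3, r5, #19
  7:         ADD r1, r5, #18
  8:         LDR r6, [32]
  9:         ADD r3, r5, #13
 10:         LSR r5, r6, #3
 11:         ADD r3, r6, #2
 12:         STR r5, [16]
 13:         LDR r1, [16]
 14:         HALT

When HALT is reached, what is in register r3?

MOV r6, #22 → r6=22
MOV r3, #-6 → r3=-6
MOV r5, #11 → r5=11
MOV r1, #39 → r1=39
LDR r5, [20] → r5=M[20]=40
SUB r3, r5, #19 → r3=40-19=21
ADD r1, r5, #18 → r1=40+18=58
LDR r6, [32] → r6=M[32]=20
ADD r3, r5, #13 → r3=40+13=53
LSR r5, r6, #3 → r5=20>>3=2
ADD r3, r6, #2 → r3=20+2=22
STR r5, [16] → M[16]=2
LDR r1, [16] → r1=M[16]=2
halt.

22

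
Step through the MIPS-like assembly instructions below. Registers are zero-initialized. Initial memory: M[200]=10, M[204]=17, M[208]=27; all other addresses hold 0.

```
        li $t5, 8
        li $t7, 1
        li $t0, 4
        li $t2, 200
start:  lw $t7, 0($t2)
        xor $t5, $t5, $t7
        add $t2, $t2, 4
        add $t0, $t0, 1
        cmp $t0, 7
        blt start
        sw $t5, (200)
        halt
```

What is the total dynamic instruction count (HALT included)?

24

after li $t5, 8: $t5=8
after li $t7, 1: $t7=1
after li $t0, 4: $t0=4
after li $t2, 200: $t2=200
after lw $t7, 0($t2): $t7=M[200]=10
after xor $t5, $t5, $t7: $t5=8^10=2
after add $t2, $t2, 4: $t2=200+4=204
after add $t0, $t0, 1: $t0=4+1=5
cmp $t0, 7  (cmp 5,7)
blt start: taken
after lw $t7, 0($t2): $t7=M[204]=17
after xor $t5, $t5, $t7: $t5=2^17=19
after add $t2, $t2, 4: $t2=204+4=208
after add $t0, $t0, 1: $t0=5+1=6
cmp $t0, 7  (cmp 6,7)
blt start: taken
after lw $t7, 0($t2): $t7=M[208]=27
after xor $t5, $t5, $t7: $t5=19^27=8
after add $t2, $t2, 4: $t2=208+4=212
after add $t0, $t0, 1: $t0=6+1=7
cmp $t0, 7  (cmp 7,7)
blt start: not taken
sw $t5, (200) → M[200]=8
halt.
Total executed instructions: 24.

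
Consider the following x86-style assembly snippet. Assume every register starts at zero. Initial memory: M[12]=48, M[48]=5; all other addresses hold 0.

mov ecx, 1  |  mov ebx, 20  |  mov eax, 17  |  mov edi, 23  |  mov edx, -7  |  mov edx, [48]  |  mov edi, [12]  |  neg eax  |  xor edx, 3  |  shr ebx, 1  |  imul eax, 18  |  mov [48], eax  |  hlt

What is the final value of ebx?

10

after mov ecx, 1: ecx=1
after mov ebx, 20: ebx=20
after mov eax, 17: eax=17
after mov edi, 23: edi=23
after mov edx, -7: edx=-7
after mov edx, [48]: edx=M[48]=5
after mov edi, [12]: edi=M[12]=48
after neg eax: eax=-(17)=-17
after xor edx, 3: edx=5^3=6
after shr ebx, 1: ebx=20>>1=10
after imul eax, 18: eax=(-17)*18=-306
mov [48], eax → M[48]=-306
halt.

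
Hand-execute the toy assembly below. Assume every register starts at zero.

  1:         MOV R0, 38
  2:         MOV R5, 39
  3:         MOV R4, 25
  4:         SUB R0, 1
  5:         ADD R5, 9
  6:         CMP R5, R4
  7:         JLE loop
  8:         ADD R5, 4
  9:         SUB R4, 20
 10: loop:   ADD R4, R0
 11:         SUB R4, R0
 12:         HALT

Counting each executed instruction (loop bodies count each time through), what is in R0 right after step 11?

R0=38
R5=39
R4=25
R0=38-1=37
R5=39+9=48
CMP R5, R4  (cmp 48,25)
JLE loop: not taken
R5=48+4=52
R4=25-20=5
R4=5+37=42
R4=42-37=5
After step 11: R0 = 37.

37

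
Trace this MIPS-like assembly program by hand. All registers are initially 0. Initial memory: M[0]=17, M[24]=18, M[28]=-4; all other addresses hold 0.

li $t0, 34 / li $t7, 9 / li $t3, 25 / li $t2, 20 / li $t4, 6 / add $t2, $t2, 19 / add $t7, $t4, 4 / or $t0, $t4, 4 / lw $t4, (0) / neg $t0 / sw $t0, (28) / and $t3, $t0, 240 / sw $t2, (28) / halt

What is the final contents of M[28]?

li $t0, 34 → $t0=34
li $t7, 9 → $t7=9
li $t3, 25 → $t3=25
li $t2, 20 → $t2=20
li $t4, 6 → $t4=6
add $t2, $t2, 19 → $t2=20+19=39
add $t7, $t4, 4 → $t7=6+4=10
or $t0, $t4, 4 → $t0=6|4=6
lw $t4, (0) → $t4=M[0]=17
neg $t0 → $t0=-(6)=-6
sw $t0, (28) → M[28]=-6
and $t3, $t0, 240 → $t3=(-6)&240=240
sw $t2, (28) → M[28]=39
halt.

39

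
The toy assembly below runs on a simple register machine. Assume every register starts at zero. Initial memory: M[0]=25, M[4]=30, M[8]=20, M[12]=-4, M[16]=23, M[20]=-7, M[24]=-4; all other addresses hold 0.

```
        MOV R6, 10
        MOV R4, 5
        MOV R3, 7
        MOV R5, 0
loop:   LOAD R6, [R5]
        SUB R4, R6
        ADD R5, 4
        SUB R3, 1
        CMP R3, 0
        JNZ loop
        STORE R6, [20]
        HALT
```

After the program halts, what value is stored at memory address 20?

R6=10
R4=5
R3=7
R5=0
R6=M[0]=25
R4=5-25=-20
R5=0+4=4
R3=7-1=6
CMP R3, 0  (cmp 6,0)
JNZ loop: taken
R6=M[4]=30
R4=(-20)-30=-50
R5=4+4=8
R3=6-1=5
CMP R3, 0  (cmp 5,0)
JNZ loop: taken
R6=M[8]=20
R4=(-50)-20=-70
R5=8+4=12
R3=5-1=4
CMP R3, 0  (cmp 4,0)
JNZ loop: taken
R6=M[12]=-4
R4=(-70)-(-4)=-66
R5=12+4=16
R3=4-1=3
CMP R3, 0  (cmp 3,0)
JNZ loop: taken
R6=M[16]=23
R4=(-66)-23=-89
R5=16+4=20
R3=3-1=2
CMP R3, 0  (cmp 2,0)
JNZ loop: taken
R6=M[20]=-7
R4=(-89)-(-7)=-82
R5=20+4=24
R3=2-1=1
CMP R3, 0  (cmp 1,0)
JNZ loop: taken
R6=M[24]=-4
R4=(-82)-(-4)=-78
R5=24+4=28
R3=1-1=0
CMP R3, 0  (cmp 0,0)
JNZ loop: not taken
STORE R6, [20] → M[20]=-4
halt.

-4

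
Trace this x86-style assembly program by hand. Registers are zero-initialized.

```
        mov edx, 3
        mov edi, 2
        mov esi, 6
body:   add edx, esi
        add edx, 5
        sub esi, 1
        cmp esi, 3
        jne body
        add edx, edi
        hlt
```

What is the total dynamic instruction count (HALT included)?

after mov edx, 3: edx=3
after mov edi, 2: edi=2
after mov esi, 6: esi=6
after add edx, esi: edx=3+6=9
after add edx, 5: edx=9+5=14
after sub esi, 1: esi=6-1=5
cmp esi, 3  (cmp 5,3)
jne body: taken
after add edx, esi: edx=14+5=19
after add edx, 5: edx=19+5=24
after sub esi, 1: esi=5-1=4
cmp esi, 3  (cmp 4,3)
jne body: taken
after add edx, esi: edx=24+4=28
after add edx, 5: edx=28+5=33
after sub esi, 1: esi=4-1=3
cmp esi, 3  (cmp 3,3)
jne body: not taken
after add edx, edi: edx=33+2=35
halt.
Total executed instructions: 20.

20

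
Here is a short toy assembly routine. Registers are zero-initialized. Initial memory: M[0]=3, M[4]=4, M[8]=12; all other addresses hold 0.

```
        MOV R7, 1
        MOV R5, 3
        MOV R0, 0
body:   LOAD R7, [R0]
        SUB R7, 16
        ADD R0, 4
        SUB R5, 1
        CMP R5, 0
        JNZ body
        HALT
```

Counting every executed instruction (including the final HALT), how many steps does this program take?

MOV R7, 1 → R7=1
MOV R5, 3 → R5=3
MOV R0, 0 → R0=0
LOAD R7, [R0] → R7=M[0]=3
SUB R7, 16 → R7=3-16=-13
ADD R0, 4 → R0=0+4=4
SUB R5, 1 → R5=3-1=2
CMP R5, 0  (cmp 2,0)
JNZ body: taken
LOAD R7, [R0] → R7=M[4]=4
SUB R7, 16 → R7=4-16=-12
ADD R0, 4 → R0=4+4=8
SUB R5, 1 → R5=2-1=1
CMP R5, 0  (cmp 1,0)
JNZ body: taken
LOAD R7, [R0] → R7=M[8]=12
SUB R7, 16 → R7=12-16=-4
ADD R0, 4 → R0=8+4=12
SUB R5, 1 → R5=1-1=0
CMP R5, 0  (cmp 0,0)
JNZ body: not taken
halt.
Total executed instructions: 22.

22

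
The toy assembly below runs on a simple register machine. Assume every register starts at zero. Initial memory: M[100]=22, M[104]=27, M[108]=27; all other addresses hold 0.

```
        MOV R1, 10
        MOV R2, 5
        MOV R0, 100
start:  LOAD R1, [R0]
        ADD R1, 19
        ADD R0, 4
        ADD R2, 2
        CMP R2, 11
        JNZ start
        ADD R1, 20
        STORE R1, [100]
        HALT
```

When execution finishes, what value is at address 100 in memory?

66

MOV R1, 10 → R1=10
MOV R2, 5 → R2=5
MOV R0, 100 → R0=100
LOAD R1, [R0] → R1=M[100]=22
ADD R1, 19 → R1=22+19=41
ADD R0, 4 → R0=100+4=104
ADD R2, 2 → R2=5+2=7
CMP R2, 11  (cmp 7,11)
JNZ start: taken
LOAD R1, [R0] → R1=M[104]=27
ADD R1, 19 → R1=27+19=46
ADD R0, 4 → R0=104+4=108
ADD R2, 2 → R2=7+2=9
CMP R2, 11  (cmp 9,11)
JNZ start: taken
LOAD R1, [R0] → R1=M[108]=27
ADD R1, 19 → R1=27+19=46
ADD R0, 4 → R0=108+4=112
ADD R2, 2 → R2=9+2=11
CMP R2, 11  (cmp 11,11)
JNZ start: not taken
ADD R1, 20 → R1=46+20=66
STORE R1, [100] → M[100]=66
halt.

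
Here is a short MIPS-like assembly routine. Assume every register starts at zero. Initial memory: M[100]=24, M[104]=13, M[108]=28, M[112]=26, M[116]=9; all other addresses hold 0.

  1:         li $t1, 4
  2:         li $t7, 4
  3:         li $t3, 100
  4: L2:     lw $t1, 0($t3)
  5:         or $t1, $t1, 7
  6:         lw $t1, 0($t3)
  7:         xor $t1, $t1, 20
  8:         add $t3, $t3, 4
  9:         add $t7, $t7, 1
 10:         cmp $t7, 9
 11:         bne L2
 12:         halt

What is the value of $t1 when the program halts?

29

$t1=4
$t7=4
$t3=100
$t1=M[100]=24
$t1=24|7=31
$t1=M[100]=24
$t1=24^20=12
$t3=100+4=104
$t7=4+1=5
cmp $t7, 9  (cmp 5,9)
bne L2: taken
$t1=M[104]=13
$t1=13|7=15
$t1=M[104]=13
$t1=13^20=25
$t3=104+4=108
$t7=5+1=6
cmp $t7, 9  (cmp 6,9)
bne L2: taken
$t1=M[108]=28
$t1=28|7=31
$t1=M[108]=28
$t1=28^20=8
$t3=108+4=112
$t7=6+1=7
cmp $t7, 9  (cmp 7,9)
bne L2: taken
$t1=M[112]=26
$t1=26|7=31
$t1=M[112]=26
$t1=26^20=14
$t3=112+4=116
$t7=7+1=8
cmp $t7, 9  (cmp 8,9)
bne L2: taken
$t1=M[116]=9
$t1=9|7=15
$t1=M[116]=9
$t1=9^20=29
$t3=116+4=120
$t7=8+1=9
cmp $t7, 9  (cmp 9,9)
bne L2: not taken
halt.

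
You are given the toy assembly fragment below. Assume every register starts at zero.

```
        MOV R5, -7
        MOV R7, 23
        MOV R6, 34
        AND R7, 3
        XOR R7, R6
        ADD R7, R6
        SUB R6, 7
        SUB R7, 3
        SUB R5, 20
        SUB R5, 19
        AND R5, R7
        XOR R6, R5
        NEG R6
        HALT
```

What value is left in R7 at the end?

64

R5=-7
R7=23
R6=34
R7=23&3=3
R7=3^34=33
R7=33+34=67
R6=34-7=27
R7=67-3=64
R5=(-7)-20=-27
R5=(-27)-19=-46
R5=(-46)&64=64
R6=27^64=91
R6=-(91)=-91
halt.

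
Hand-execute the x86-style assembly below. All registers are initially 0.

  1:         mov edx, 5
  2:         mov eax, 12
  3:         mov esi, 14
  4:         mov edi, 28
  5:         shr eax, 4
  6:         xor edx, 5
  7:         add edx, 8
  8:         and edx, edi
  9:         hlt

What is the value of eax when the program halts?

0

mov edx, 5 → edx=5
mov eax, 12 → eax=12
mov esi, 14 → esi=14
mov edi, 28 → edi=28
shr eax, 4 → eax=12>>4=0
xor edx, 5 → edx=5^5=0
add edx, 8 → edx=0+8=8
and edx, edi → edx=8&28=8
halt.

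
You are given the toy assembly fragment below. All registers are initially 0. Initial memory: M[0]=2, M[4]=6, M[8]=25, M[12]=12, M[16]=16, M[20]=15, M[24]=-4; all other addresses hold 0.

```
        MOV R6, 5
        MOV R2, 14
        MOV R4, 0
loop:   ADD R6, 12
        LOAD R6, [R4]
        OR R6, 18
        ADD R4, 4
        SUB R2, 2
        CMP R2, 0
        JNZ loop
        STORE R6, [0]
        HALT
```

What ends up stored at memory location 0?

after MOV R6, 5: R6=5
after MOV R2, 14: R2=14
after MOV R4, 0: R4=0
after ADD R6, 12: R6=5+12=17
after LOAD R6, [R4]: R6=M[0]=2
after OR R6, 18: R6=2|18=18
after ADD R4, 4: R4=0+4=4
after SUB R2, 2: R2=14-2=12
CMP R2, 0  (cmp 12,0)
JNZ loop: taken
after ADD R6, 12: R6=18+12=30
after LOAD R6, [R4]: R6=M[4]=6
after OR R6, 18: R6=6|18=22
after ADD R4, 4: R4=4+4=8
after SUB R2, 2: R2=12-2=10
CMP R2, 0  (cmp 10,0)
JNZ loop: taken
after ADD R6, 12: R6=22+12=34
after LOAD R6, [R4]: R6=M[8]=25
after OR R6, 18: R6=25|18=27
after ADD R4, 4: R4=8+4=12
after SUB R2, 2: R2=10-2=8
CMP R2, 0  (cmp 8,0)
JNZ loop: taken
after ADD R6, 12: R6=27+12=39
after LOAD R6, [R4]: R6=M[12]=12
after OR R6, 18: R6=12|18=30
after ADD R4, 4: R4=12+4=16
after SUB R2, 2: R2=8-2=6
CMP R2, 0  (cmp 6,0)
JNZ loop: taken
after ADD R6, 12: R6=30+12=42
after LOAD R6, [R4]: R6=M[16]=16
after OR R6, 18: R6=16|18=18
after ADD R4, 4: R4=16+4=20
after SUB R2, 2: R2=6-2=4
CMP R2, 0  (cmp 4,0)
JNZ loop: taken
after ADD R6, 12: R6=18+12=30
after LOAD R6, [R4]: R6=M[20]=15
after OR R6, 18: R6=15|18=31
after ADD R4, 4: R4=20+4=24
after SUB R2, 2: R2=4-2=2
CMP R2, 0  (cmp 2,0)
JNZ loop: taken
after ADD R6, 12: R6=31+12=43
after LOAD R6, [R4]: R6=M[24]=-4
after OR R6, 18: R6=(-4)|18=-2
after ADD R4, 4: R4=24+4=28
after SUB R2, 2: R2=2-2=0
CMP R2, 0  (cmp 0,0)
JNZ loop: not taken
STORE R6, [0] → M[0]=-2
halt.

-2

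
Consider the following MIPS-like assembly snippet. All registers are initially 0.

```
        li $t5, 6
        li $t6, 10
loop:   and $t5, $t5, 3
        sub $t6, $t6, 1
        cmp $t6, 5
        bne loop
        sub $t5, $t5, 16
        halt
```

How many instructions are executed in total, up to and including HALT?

24

after li $t5, 6: $t5=6
after li $t6, 10: $t6=10
after and $t5, $t5, 3: $t5=6&3=2
after sub $t6, $t6, 1: $t6=10-1=9
cmp $t6, 5  (cmp 9,5)
bne loop: taken
after and $t5, $t5, 3: $t5=2&3=2
after sub $t6, $t6, 1: $t6=9-1=8
cmp $t6, 5  (cmp 8,5)
bne loop: taken
after and $t5, $t5, 3: $t5=2&3=2
after sub $t6, $t6, 1: $t6=8-1=7
cmp $t6, 5  (cmp 7,5)
bne loop: taken
after and $t5, $t5, 3: $t5=2&3=2
after sub $t6, $t6, 1: $t6=7-1=6
cmp $t6, 5  (cmp 6,5)
bne loop: taken
after and $t5, $t5, 3: $t5=2&3=2
after sub $t6, $t6, 1: $t6=6-1=5
cmp $t6, 5  (cmp 5,5)
bne loop: not taken
after sub $t5, $t5, 16: $t5=2-16=-14
halt.
Total executed instructions: 24.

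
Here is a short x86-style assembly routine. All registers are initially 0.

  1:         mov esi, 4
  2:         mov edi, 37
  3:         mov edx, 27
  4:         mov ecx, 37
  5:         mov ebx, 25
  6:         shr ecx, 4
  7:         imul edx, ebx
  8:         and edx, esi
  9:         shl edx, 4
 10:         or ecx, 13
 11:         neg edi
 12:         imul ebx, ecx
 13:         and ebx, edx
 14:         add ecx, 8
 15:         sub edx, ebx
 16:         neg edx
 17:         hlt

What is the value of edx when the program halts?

0

esi=4
edi=37
edx=27
ecx=37
ebx=25
ecx=37>>4=2
edx=27*25=675
edx=675&4=0
edx=0<<4=0
ecx=2|13=15
edi=-(37)=-37
ebx=25*15=375
ebx=375&0=0
ecx=15+8=23
edx=0-0=0
edx=-(0)=0
halt.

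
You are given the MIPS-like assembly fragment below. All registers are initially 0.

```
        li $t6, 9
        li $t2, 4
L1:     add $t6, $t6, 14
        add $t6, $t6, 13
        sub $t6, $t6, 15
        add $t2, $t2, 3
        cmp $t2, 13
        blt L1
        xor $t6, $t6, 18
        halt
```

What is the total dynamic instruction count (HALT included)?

li $t6, 9 → $t6=9
li $t2, 4 → $t2=4
add $t6, $t6, 14 → $t6=9+14=23
add $t6, $t6, 13 → $t6=23+13=36
sub $t6, $t6, 15 → $t6=36-15=21
add $t2, $t2, 3 → $t2=4+3=7
cmp $t2, 13  (cmp 7,13)
blt L1: taken
add $t6, $t6, 14 → $t6=21+14=35
add $t6, $t6, 13 → $t6=35+13=48
sub $t6, $t6, 15 → $t6=48-15=33
add $t2, $t2, 3 → $t2=7+3=10
cmp $t2, 13  (cmp 10,13)
blt L1: taken
add $t6, $t6, 14 → $t6=33+14=47
add $t6, $t6, 13 → $t6=47+13=60
sub $t6, $t6, 15 → $t6=60-15=45
add $t2, $t2, 3 → $t2=10+3=13
cmp $t2, 13  (cmp 13,13)
blt L1: not taken
xor $t6, $t6, 18 → $t6=45^18=63
halt.
Total executed instructions: 22.

22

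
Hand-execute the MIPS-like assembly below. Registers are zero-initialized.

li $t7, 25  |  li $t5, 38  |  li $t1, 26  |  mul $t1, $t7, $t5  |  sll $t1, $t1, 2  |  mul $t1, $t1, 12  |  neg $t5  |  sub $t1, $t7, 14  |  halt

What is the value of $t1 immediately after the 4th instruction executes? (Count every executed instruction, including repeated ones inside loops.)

950

$t7=25
$t5=38
$t1=26
$t1=25*38=950
After step 4: $t1 = 950.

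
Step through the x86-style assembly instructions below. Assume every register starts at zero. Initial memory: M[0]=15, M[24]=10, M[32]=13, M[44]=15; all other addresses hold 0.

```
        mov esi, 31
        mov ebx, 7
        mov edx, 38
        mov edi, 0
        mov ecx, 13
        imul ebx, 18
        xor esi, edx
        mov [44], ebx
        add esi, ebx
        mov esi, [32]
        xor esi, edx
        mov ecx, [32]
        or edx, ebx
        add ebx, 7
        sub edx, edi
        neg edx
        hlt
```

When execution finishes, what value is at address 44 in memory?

after mov esi, 31: esi=31
after mov ebx, 7: ebx=7
after mov edx, 38: edx=38
after mov edi, 0: edi=0
after mov ecx, 13: ecx=13
after imul ebx, 18: ebx=7*18=126
after xor esi, edx: esi=31^38=57
mov [44], ebx → M[44]=126
after add esi, ebx: esi=57+126=183
after mov esi, [32]: esi=M[32]=13
after xor esi, edx: esi=13^38=43
after mov ecx, [32]: ecx=M[32]=13
after or edx, ebx: edx=38|126=126
after add ebx, 7: ebx=126+7=133
after sub edx, edi: edx=126-0=126
after neg edx: edx=-(126)=-126
halt.

126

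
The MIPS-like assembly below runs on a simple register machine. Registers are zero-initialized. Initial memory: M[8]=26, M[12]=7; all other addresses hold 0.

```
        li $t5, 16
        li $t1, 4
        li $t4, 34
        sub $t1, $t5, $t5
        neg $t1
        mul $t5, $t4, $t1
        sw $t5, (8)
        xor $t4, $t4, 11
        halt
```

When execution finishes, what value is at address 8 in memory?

after li $t5, 16: $t5=16
after li $t1, 4: $t1=4
after li $t4, 34: $t4=34
after sub $t1, $t5, $t5: $t1=16-16=0
after neg $t1: $t1=-(0)=0
after mul $t5, $t4, $t1: $t5=34*0=0
sw $t5, (8) → M[8]=0
after xor $t4, $t4, 11: $t4=34^11=41
halt.

0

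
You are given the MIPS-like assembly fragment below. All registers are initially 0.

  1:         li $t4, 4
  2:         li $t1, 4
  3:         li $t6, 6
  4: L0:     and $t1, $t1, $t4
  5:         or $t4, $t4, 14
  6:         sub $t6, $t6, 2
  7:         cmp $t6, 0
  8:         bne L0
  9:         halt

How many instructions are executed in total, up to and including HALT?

$t4=4
$t1=4
$t6=6
$t1=4&4=4
$t4=4|14=14
$t6=6-2=4
cmp $t6, 0  (cmp 4,0)
bne L0: taken
$t1=4&14=4
$t4=14|14=14
$t6=4-2=2
cmp $t6, 0  (cmp 2,0)
bne L0: taken
$t1=4&14=4
$t4=14|14=14
$t6=2-2=0
cmp $t6, 0  (cmp 0,0)
bne L0: not taken
halt.
Total executed instructions: 19.

19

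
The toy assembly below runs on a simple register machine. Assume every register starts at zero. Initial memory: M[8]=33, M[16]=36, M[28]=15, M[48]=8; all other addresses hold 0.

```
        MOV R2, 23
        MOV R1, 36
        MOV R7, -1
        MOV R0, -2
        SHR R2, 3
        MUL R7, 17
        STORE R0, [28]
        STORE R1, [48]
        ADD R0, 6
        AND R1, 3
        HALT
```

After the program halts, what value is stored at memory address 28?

after MOV R2, 23: R2=23
after MOV R1, 36: R1=36
after MOV R7, -1: R7=-1
after MOV R0, -2: R0=-2
after SHR R2, 3: R2=23>>3=2
after MUL R7, 17: R7=(-1)*17=-17
STORE R0, [28] → M[28]=-2
STORE R1, [48] → M[48]=36
after ADD R0, 6: R0=(-2)+6=4
after AND R1, 3: R1=36&3=0
halt.

-2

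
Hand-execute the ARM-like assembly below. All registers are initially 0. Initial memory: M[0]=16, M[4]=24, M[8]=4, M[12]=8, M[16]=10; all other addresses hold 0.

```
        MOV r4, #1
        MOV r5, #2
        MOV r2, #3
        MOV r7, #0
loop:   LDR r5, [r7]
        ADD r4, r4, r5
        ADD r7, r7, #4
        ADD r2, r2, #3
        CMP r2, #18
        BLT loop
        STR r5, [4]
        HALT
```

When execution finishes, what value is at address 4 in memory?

r4=1
r5=2
r2=3
r7=0
r5=M[0]=16
r4=1+16=17
r7=0+4=4
r2=3+3=6
CMP r2, #18  (cmp 6,18)
BLT loop: taken
r5=M[4]=24
r4=17+24=41
r7=4+4=8
r2=6+3=9
CMP r2, #18  (cmp 9,18)
BLT loop: taken
r5=M[8]=4
r4=41+4=45
r7=8+4=12
r2=9+3=12
CMP r2, #18  (cmp 12,18)
BLT loop: taken
r5=M[12]=8
r4=45+8=53
r7=12+4=16
r2=12+3=15
CMP r2, #18  (cmp 15,18)
BLT loop: taken
r5=M[16]=10
r4=53+10=63
r7=16+4=20
r2=15+3=18
CMP r2, #18  (cmp 18,18)
BLT loop: not taken
STR r5, [4] → M[4]=10
halt.

10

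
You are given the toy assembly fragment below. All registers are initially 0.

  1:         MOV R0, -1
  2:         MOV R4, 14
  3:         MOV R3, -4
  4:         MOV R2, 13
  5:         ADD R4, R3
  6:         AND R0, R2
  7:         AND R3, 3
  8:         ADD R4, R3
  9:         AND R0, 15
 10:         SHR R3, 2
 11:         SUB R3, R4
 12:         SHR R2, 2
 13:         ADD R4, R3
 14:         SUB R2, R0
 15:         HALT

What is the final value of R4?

after MOV R0, -1: R0=-1
after MOV R4, 14: R4=14
after MOV R3, -4: R3=-4
after MOV R2, 13: R2=13
after ADD R4, R3: R4=14+(-4)=10
after AND R0, R2: R0=(-1)&13=13
after AND R3, 3: R3=(-4)&3=0
after ADD R4, R3: R4=10+0=10
after AND R0, 15: R0=13&15=13
after SHR R3, 2: R3=0>>2=0
after SUB R3, R4: R3=0-10=-10
after SHR R2, 2: R2=13>>2=3
after ADD R4, R3: R4=10+(-10)=0
after SUB R2, R0: R2=3-13=-10
halt.

0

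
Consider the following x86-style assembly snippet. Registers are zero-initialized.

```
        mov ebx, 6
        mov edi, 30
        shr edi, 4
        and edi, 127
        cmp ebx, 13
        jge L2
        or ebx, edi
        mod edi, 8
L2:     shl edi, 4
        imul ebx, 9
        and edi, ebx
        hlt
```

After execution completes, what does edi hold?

16

ebx=6
edi=30
edi=30>>4=1
edi=1&127=1
cmp ebx, 13  (cmp 6,13)
jge L2: not taken
ebx=6|1=7
edi=1%8=1
edi=1<<4=16
ebx=7*9=63
edi=16&63=16
halt.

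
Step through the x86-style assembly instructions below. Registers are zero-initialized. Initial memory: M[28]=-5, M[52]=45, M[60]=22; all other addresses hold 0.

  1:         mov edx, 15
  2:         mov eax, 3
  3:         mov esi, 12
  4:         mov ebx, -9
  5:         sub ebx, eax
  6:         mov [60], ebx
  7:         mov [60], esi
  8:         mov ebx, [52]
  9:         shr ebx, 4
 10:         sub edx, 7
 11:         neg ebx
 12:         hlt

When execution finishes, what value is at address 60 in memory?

edx=15
eax=3
esi=12
ebx=-9
ebx=(-9)-3=-12
mov [60], ebx → M[60]=-12
mov [60], esi → M[60]=12
ebx=M[52]=45
ebx=45>>4=2
edx=15-7=8
ebx=-(2)=-2
halt.

12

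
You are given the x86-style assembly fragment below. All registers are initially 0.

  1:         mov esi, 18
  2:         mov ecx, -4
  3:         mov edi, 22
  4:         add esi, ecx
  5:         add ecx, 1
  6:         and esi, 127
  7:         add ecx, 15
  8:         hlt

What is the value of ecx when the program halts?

mov esi, 18 → esi=18
mov ecx, -4 → ecx=-4
mov edi, 22 → edi=22
add esi, ecx → esi=18+(-4)=14
add ecx, 1 → ecx=(-4)+1=-3
and esi, 127 → esi=14&127=14
add ecx, 15 → ecx=(-3)+15=12
halt.

12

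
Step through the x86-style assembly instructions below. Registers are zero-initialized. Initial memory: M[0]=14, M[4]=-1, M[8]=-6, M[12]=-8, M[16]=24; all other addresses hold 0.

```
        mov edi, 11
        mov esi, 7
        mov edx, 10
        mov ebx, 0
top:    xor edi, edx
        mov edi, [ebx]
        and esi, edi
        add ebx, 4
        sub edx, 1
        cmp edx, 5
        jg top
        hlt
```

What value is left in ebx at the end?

after mov edi, 11: edi=11
after mov esi, 7: esi=7
after mov edx, 10: edx=10
after mov ebx, 0: ebx=0
after xor edi, edx: edi=11^10=1
after mov edi, [ebx]: edi=M[0]=14
after and esi, edi: esi=7&14=6
after add ebx, 4: ebx=0+4=4
after sub edx, 1: edx=10-1=9
cmp edx, 5  (cmp 9,5)
jg top: taken
after xor edi, edx: edi=14^9=7
after mov edi, [ebx]: edi=M[4]=-1
after and esi, edi: esi=6&(-1)=6
after add ebx, 4: ebx=4+4=8
after sub edx, 1: edx=9-1=8
cmp edx, 5  (cmp 8,5)
jg top: taken
after xor edi, edx: edi=(-1)^8=-9
after mov edi, [ebx]: edi=M[8]=-6
after and esi, edi: esi=6&(-6)=2
after add ebx, 4: ebx=8+4=12
after sub edx, 1: edx=8-1=7
cmp edx, 5  (cmp 7,5)
jg top: taken
after xor edi, edx: edi=(-6)^7=-3
after mov edi, [ebx]: edi=M[12]=-8
after and esi, edi: esi=2&(-8)=0
after add ebx, 4: ebx=12+4=16
after sub edx, 1: edx=7-1=6
cmp edx, 5  (cmp 6,5)
jg top: taken
after xor edi, edx: edi=(-8)^6=-2
after mov edi, [ebx]: edi=M[16]=24
after and esi, edi: esi=0&24=0
after add ebx, 4: ebx=16+4=20
after sub edx, 1: edx=6-1=5
cmp edx, 5  (cmp 5,5)
jg top: not taken
halt.

20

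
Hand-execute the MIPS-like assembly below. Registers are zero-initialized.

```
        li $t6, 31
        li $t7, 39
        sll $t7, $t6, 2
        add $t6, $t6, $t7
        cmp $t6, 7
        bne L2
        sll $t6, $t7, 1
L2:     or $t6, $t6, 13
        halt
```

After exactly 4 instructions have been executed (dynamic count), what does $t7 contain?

after li $t6, 31: $t6=31
after li $t7, 39: $t7=39
after sll $t7, $t6, 2: $t7=31<<2=124
after add $t6, $t6, $t7: $t6=31+124=155
After step 4: $t7 = 124.

124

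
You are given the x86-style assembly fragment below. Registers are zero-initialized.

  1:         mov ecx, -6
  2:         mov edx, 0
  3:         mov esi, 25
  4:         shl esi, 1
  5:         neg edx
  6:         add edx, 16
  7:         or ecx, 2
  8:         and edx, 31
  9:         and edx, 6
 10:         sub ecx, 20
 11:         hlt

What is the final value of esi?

ecx=-6
edx=0
esi=25
esi=25<<1=50
edx=-(0)=0
edx=0+16=16
ecx=(-6)|2=-6
edx=16&31=16
edx=16&6=0
ecx=(-6)-20=-26
halt.

50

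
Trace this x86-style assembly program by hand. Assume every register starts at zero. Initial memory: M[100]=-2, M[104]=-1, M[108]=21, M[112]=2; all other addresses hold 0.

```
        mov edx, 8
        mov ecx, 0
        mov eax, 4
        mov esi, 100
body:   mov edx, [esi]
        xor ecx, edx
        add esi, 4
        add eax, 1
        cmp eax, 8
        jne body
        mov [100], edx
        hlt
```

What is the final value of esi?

116

after mov edx, 8: edx=8
after mov ecx, 0: ecx=0
after mov eax, 4: eax=4
after mov esi, 100: esi=100
after mov edx, [esi]: edx=M[100]=-2
after xor ecx, edx: ecx=0^(-2)=-2
after add esi, 4: esi=100+4=104
after add eax, 1: eax=4+1=5
cmp eax, 8  (cmp 5,8)
jne body: taken
after mov edx, [esi]: edx=M[104]=-1
after xor ecx, edx: ecx=(-2)^(-1)=1
after add esi, 4: esi=104+4=108
after add eax, 1: eax=5+1=6
cmp eax, 8  (cmp 6,8)
jne body: taken
after mov edx, [esi]: edx=M[108]=21
after xor ecx, edx: ecx=1^21=20
after add esi, 4: esi=108+4=112
after add eax, 1: eax=6+1=7
cmp eax, 8  (cmp 7,8)
jne body: taken
after mov edx, [esi]: edx=M[112]=2
after xor ecx, edx: ecx=20^2=22
after add esi, 4: esi=112+4=116
after add eax, 1: eax=7+1=8
cmp eax, 8  (cmp 8,8)
jne body: not taken
mov [100], edx → M[100]=2
halt.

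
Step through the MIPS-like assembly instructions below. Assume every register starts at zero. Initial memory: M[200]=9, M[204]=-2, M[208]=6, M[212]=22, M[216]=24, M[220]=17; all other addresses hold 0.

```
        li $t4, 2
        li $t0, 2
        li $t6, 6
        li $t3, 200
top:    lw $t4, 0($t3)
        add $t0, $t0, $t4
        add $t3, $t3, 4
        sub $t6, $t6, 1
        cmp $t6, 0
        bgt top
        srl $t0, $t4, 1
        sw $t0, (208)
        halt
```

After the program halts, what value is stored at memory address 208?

8

li $t4, 2 → $t4=2
li $t0, 2 → $t0=2
li $t6, 6 → $t6=6
li $t3, 200 → $t3=200
lw $t4, 0($t3) → $t4=M[200]=9
add $t0, $t0, $t4 → $t0=2+9=11
add $t3, $t3, 4 → $t3=200+4=204
sub $t6, $t6, 1 → $t6=6-1=5
cmp $t6, 0  (cmp 5,0)
bgt top: taken
lw $t4, 0($t3) → $t4=M[204]=-2
add $t0, $t0, $t4 → $t0=11+(-2)=9
add $t3, $t3, 4 → $t3=204+4=208
sub $t6, $t6, 1 → $t6=5-1=4
cmp $t6, 0  (cmp 4,0)
bgt top: taken
lw $t4, 0($t3) → $t4=M[208]=6
add $t0, $t0, $t4 → $t0=9+6=15
add $t3, $t3, 4 → $t3=208+4=212
sub $t6, $t6, 1 → $t6=4-1=3
cmp $t6, 0  (cmp 3,0)
bgt top: taken
lw $t4, 0($t3) → $t4=M[212]=22
add $t0, $t0, $t4 → $t0=15+22=37
add $t3, $t3, 4 → $t3=212+4=216
sub $t6, $t6, 1 → $t6=3-1=2
cmp $t6, 0  (cmp 2,0)
bgt top: taken
lw $t4, 0($t3) → $t4=M[216]=24
add $t0, $t0, $t4 → $t0=37+24=61
add $t3, $t3, 4 → $t3=216+4=220
sub $t6, $t6, 1 → $t6=2-1=1
cmp $t6, 0  (cmp 1,0)
bgt top: taken
lw $t4, 0($t3) → $t4=M[220]=17
add $t0, $t0, $t4 → $t0=61+17=78
add $t3, $t3, 4 → $t3=220+4=224
sub $t6, $t6, 1 → $t6=1-1=0
cmp $t6, 0  (cmp 0,0)
bgt top: not taken
srl $t0, $t4, 1 → $t0=17>>1=8
sw $t0, (208) → M[208]=8
halt.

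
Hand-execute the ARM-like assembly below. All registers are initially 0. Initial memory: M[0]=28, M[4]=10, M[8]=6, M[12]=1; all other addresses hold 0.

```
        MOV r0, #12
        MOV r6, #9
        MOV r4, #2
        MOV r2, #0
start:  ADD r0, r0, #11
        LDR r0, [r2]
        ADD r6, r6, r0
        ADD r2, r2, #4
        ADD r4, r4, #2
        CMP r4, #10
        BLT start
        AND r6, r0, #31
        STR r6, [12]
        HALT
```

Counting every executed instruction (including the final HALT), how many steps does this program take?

35

r0=12
r6=9
r4=2
r2=0
r0=12+11=23
r0=M[0]=28
r6=9+28=37
r2=0+4=4
r4=2+2=4
CMP r4, #10  (cmp 4,10)
BLT start: taken
r0=28+11=39
r0=M[4]=10
r6=37+10=47
r2=4+4=8
r4=4+2=6
CMP r4, #10  (cmp 6,10)
BLT start: taken
r0=10+11=21
r0=M[8]=6
r6=47+6=53
r2=8+4=12
r4=6+2=8
CMP r4, #10  (cmp 8,10)
BLT start: taken
r0=6+11=17
r0=M[12]=1
r6=53+1=54
r2=12+4=16
r4=8+2=10
CMP r4, #10  (cmp 10,10)
BLT start: not taken
r6=1&31=1
STR r6, [12] → M[12]=1
halt.
Total executed instructions: 35.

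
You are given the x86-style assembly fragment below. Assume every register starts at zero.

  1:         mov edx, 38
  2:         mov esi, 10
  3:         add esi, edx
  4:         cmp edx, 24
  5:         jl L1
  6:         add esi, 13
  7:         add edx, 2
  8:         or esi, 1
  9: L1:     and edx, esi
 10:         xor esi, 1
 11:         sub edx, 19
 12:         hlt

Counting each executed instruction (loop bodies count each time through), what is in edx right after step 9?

40

mov edx, 38 → edx=38
mov esi, 10 → esi=10
add esi, edx → esi=10+38=48
cmp edx, 24  (cmp 38,24)
jl L1: not taken
add esi, 13 → esi=48+13=61
add edx, 2 → edx=38+2=40
or esi, 1 → esi=61|1=61
and edx, esi → edx=40&61=40
After step 9: edx = 40.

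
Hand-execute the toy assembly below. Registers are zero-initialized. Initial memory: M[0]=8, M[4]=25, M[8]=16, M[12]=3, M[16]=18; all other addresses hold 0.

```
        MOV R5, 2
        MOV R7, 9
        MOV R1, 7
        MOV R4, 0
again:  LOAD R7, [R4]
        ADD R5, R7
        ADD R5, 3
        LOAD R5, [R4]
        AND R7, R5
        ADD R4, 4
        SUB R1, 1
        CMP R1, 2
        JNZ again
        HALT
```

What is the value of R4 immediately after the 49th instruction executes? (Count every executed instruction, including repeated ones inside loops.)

20

after MOV R5, 2: R5=2
after MOV R7, 9: R7=9
after MOV R1, 7: R1=7
after MOV R4, 0: R4=0
after LOAD R7, [R4]: R7=M[0]=8
after ADD R5, R7: R5=2+8=10
after ADD R5, 3: R5=10+3=13
after LOAD R5, [R4]: R5=M[0]=8
after AND R7, R5: R7=8&8=8
after ADD R4, 4: R4=0+4=4
after SUB R1, 1: R1=7-1=6
CMP R1, 2  (cmp 6,2)
JNZ again: taken
after LOAD R7, [R4]: R7=M[4]=25
after ADD R5, R7: R5=8+25=33
after ADD R5, 3: R5=33+3=36
after LOAD R5, [R4]: R5=M[4]=25
after AND R7, R5: R7=25&25=25
after ADD R4, 4: R4=4+4=8
after SUB R1, 1: R1=6-1=5
CMP R1, 2  (cmp 5,2)
JNZ again: taken
after LOAD R7, [R4]: R7=M[8]=16
after ADD R5, R7: R5=25+16=41
after ADD R5, 3: R5=41+3=44
after LOAD R5, [R4]: R5=M[8]=16
after AND R7, R5: R7=16&16=16
after ADD R4, 4: R4=8+4=12
after SUB R1, 1: R1=5-1=4
CMP R1, 2  (cmp 4,2)
JNZ again: taken
after LOAD R7, [R4]: R7=M[12]=3
after ADD R5, R7: R5=16+3=19
after ADD R5, 3: R5=19+3=22
after LOAD R5, [R4]: R5=M[12]=3
after AND R7, R5: R7=3&3=3
after ADD R4, 4: R4=12+4=16
after SUB R1, 1: R1=4-1=3
CMP R1, 2  (cmp 3,2)
JNZ again: taken
after LOAD R7, [R4]: R7=M[16]=18
after ADD R5, R7: R5=3+18=21
after ADD R5, 3: R5=21+3=24
after LOAD R5, [R4]: R5=M[16]=18
after AND R7, R5: R7=18&18=18
after ADD R4, 4: R4=16+4=20
after SUB R1, 1: R1=3-1=2
CMP R1, 2  (cmp 2,2)
JNZ again: not taken
After step 49: R4 = 20.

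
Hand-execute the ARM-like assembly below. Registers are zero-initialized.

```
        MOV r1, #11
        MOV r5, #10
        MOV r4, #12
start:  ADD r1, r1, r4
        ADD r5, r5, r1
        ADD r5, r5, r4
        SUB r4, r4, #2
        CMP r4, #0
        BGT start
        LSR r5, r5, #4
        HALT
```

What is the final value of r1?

MOV r1, #11 → r1=11
MOV r5, #10 → r5=10
MOV r4, #12 → r4=12
ADD r1, r1, r4 → r1=11+12=23
ADD r5, r5, r1 → r5=10+23=33
ADD r5, r5, r4 → r5=33+12=45
SUB r4, r4, #2 → r4=12-2=10
CMP r4, #0  (cmp 10,0)
BGT start: taken
ADD r1, r1, r4 → r1=23+10=33
ADD r5, r5, r1 → r5=45+33=78
ADD r5, r5, r4 → r5=78+10=88
SUB r4, r4, #2 → r4=10-2=8
CMP r4, #0  (cmp 8,0)
BGT start: taken
ADD r1, r1, r4 → r1=33+8=41
ADD r5, r5, r1 → r5=88+41=129
ADD r5, r5, r4 → r5=129+8=137
SUB r4, r4, #2 → r4=8-2=6
CMP r4, #0  (cmp 6,0)
BGT start: taken
ADD r1, r1, r4 → r1=41+6=47
ADD r5, r5, r1 → r5=137+47=184
ADD r5, r5, r4 → r5=184+6=190
SUB r4, r4, #2 → r4=6-2=4
CMP r4, #0  (cmp 4,0)
BGT start: taken
ADD r1, r1, r4 → r1=47+4=51
ADD r5, r5, r1 → r5=190+51=241
ADD r5, r5, r4 → r5=241+4=245
SUB r4, r4, #2 → r4=4-2=2
CMP r4, #0  (cmp 2,0)
BGT start: taken
ADD r1, r1, r4 → r1=51+2=53
ADD r5, r5, r1 → r5=245+53=298
ADD r5, r5, r4 → r5=298+2=300
SUB r4, r4, #2 → r4=2-2=0
CMP r4, #0  (cmp 0,0)
BGT start: not taken
LSR r5, r5, #4 → r5=300>>4=18
halt.

53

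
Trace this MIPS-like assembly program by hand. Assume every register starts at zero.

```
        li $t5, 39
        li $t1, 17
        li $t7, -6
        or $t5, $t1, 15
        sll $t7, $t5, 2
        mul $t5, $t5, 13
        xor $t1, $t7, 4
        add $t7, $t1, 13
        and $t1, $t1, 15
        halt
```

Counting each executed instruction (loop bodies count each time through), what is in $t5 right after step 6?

403

li $t5, 39 → $t5=39
li $t1, 17 → $t1=17
li $t7, -6 → $t7=-6
or $t5, $t1, 15 → $t5=17|15=31
sll $t7, $t5, 2 → $t7=31<<2=124
mul $t5, $t5, 13 → $t5=31*13=403
After step 6: $t5 = 403.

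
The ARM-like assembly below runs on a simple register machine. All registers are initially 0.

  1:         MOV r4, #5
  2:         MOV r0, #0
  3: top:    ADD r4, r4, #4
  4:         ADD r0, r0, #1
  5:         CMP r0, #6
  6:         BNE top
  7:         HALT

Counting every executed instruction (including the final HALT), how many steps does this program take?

MOV r4, #5 → r4=5
MOV r0, #0 → r0=0
ADD r4, r4, #4 → r4=5+4=9
ADD r0, r0, #1 → r0=0+1=1
CMP r0, #6  (cmp 1,6)
BNE top: taken
ADD r4, r4, #4 → r4=9+4=13
ADD r0, r0, #1 → r0=1+1=2
CMP r0, #6  (cmp 2,6)
BNE top: taken
ADD r4, r4, #4 → r4=13+4=17
ADD r0, r0, #1 → r0=2+1=3
CMP r0, #6  (cmp 3,6)
BNE top: taken
ADD r4, r4, #4 → r4=17+4=21
ADD r0, r0, #1 → r0=3+1=4
CMP r0, #6  (cmp 4,6)
BNE top: taken
ADD r4, r4, #4 → r4=21+4=25
ADD r0, r0, #1 → r0=4+1=5
CMP r0, #6  (cmp 5,6)
BNE top: taken
ADD r4, r4, #4 → r4=25+4=29
ADD r0, r0, #1 → r0=5+1=6
CMP r0, #6  (cmp 6,6)
BNE top: not taken
halt.
Total executed instructions: 27.

27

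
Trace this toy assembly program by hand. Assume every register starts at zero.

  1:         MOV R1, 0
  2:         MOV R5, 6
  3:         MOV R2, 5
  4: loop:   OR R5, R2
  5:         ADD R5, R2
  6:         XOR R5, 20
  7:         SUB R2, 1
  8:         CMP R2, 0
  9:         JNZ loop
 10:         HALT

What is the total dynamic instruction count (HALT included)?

34

after MOV R1, 0: R1=0
after MOV R5, 6: R5=6
after MOV R2, 5: R2=5
after OR R5, R2: R5=6|5=7
after ADD R5, R2: R5=7+5=12
after XOR R5, 20: R5=12^20=24
after SUB R2, 1: R2=5-1=4
CMP R2, 0  (cmp 4,0)
JNZ loop: taken
after OR R5, R2: R5=24|4=28
after ADD R5, R2: R5=28+4=32
after XOR R5, 20: R5=32^20=52
after SUB R2, 1: R2=4-1=3
CMP R2, 0  (cmp 3,0)
JNZ loop: taken
after OR R5, R2: R5=52|3=55
after ADD R5, R2: R5=55+3=58
after XOR R5, 20: R5=58^20=46
after SUB R2, 1: R2=3-1=2
CMP R2, 0  (cmp 2,0)
JNZ loop: taken
after OR R5, R2: R5=46|2=46
after ADD R5, R2: R5=46+2=48
after XOR R5, 20: R5=48^20=36
after SUB R2, 1: R2=2-1=1
CMP R2, 0  (cmp 1,0)
JNZ loop: taken
after OR R5, R2: R5=36|1=37
after ADD R5, R2: R5=37+1=38
after XOR R5, 20: R5=38^20=50
after SUB R2, 1: R2=1-1=0
CMP R2, 0  (cmp 0,0)
JNZ loop: not taken
halt.
Total executed instructions: 34.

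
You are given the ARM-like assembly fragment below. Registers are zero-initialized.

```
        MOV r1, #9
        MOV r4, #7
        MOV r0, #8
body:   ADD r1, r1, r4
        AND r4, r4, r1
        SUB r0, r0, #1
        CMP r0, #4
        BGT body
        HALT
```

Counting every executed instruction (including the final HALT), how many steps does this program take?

24

MOV r1, #9 → r1=9
MOV r4, #7 → r4=7
MOV r0, #8 → r0=8
ADD r1, r1, r4 → r1=9+7=16
AND r4, r4, r1 → r4=7&16=0
SUB r0, r0, #1 → r0=8-1=7
CMP r0, #4  (cmp 7,4)
BGT body: taken
ADD r1, r1, r4 → r1=16+0=16
AND r4, r4, r1 → r4=0&16=0
SUB r0, r0, #1 → r0=7-1=6
CMP r0, #4  (cmp 6,4)
BGT body: taken
ADD r1, r1, r4 → r1=16+0=16
AND r4, r4, r1 → r4=0&16=0
SUB r0, r0, #1 → r0=6-1=5
CMP r0, #4  (cmp 5,4)
BGT body: taken
ADD r1, r1, r4 → r1=16+0=16
AND r4, r4, r1 → r4=0&16=0
SUB r0, r0, #1 → r0=5-1=4
CMP r0, #4  (cmp 4,4)
BGT body: not taken
halt.
Total executed instructions: 24.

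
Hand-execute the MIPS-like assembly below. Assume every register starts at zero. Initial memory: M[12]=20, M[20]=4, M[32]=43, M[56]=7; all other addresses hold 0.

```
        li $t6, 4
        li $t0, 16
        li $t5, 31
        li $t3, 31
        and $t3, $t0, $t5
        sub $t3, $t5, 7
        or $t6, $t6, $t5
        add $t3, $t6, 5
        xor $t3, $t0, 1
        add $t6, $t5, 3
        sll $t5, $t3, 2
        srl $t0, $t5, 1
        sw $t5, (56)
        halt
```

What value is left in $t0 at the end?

after li $t6, 4: $t6=4
after li $t0, 16: $t0=16
after li $t5, 31: $t5=31
after li $t3, 31: $t3=31
after and $t3, $t0, $t5: $t3=16&31=16
after sub $t3, $t5, 7: $t3=31-7=24
after or $t6, $t6, $t5: $t6=4|31=31
after add $t3, $t6, 5: $t3=31+5=36
after xor $t3, $t0, 1: $t3=16^1=17
after add $t6, $t5, 3: $t6=31+3=34
after sll $t5, $t3, 2: $t5=17<<2=68
after srl $t0, $t5, 1: $t0=68>>1=34
sw $t5, (56) → M[56]=68
halt.

34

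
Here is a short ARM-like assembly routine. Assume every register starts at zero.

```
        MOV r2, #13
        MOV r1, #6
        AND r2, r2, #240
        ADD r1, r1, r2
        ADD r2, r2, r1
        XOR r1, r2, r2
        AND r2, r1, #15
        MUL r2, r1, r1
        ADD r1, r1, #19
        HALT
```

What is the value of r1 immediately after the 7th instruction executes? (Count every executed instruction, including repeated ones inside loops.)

0

after MOV r2, #13: r2=13
after MOV r1, #6: r1=6
after AND r2, r2, #240: r2=13&240=0
after ADD r1, r1, r2: r1=6+0=6
after ADD r2, r2, r1: r2=0+6=6
after XOR r1, r2, r2: r1=6^6=0
after AND r2, r1, #15: r2=0&15=0
After step 7: r1 = 0.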